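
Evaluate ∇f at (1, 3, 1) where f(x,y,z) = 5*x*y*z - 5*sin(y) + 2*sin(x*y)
(6*cos(3) + 15, 5 - 3*cos(3), 15)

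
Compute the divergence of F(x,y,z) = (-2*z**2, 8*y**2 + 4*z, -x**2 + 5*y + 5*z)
16*y + 5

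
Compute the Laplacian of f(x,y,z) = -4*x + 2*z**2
4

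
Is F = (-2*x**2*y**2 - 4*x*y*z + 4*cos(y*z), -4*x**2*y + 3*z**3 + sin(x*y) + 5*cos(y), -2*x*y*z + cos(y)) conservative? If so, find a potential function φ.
No, ∇×F = (-2*x*z - 9*z**2 - sin(y), 2*y*(-2*x + z - 2*sin(y*z)), 4*x**2*y - 8*x*y + 4*x*z + y*cos(x*y) + 4*z*sin(y*z)) ≠ 0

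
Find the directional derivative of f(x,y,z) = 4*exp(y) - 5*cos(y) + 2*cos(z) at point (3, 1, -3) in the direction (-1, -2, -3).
-sqrt(14)*(3*sin(3) + 5*sin(1) + 4*E)/7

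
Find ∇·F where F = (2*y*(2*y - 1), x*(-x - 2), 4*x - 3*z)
-3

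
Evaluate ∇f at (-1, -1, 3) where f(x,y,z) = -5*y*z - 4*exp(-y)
(0, -15 + 4*E, 5)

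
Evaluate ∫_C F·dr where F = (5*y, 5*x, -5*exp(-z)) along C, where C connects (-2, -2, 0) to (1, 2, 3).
-15 + 5*exp(-3)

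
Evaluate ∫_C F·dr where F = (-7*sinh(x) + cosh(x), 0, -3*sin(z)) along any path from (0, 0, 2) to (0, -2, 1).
-3*cos(2) + 3*cos(1)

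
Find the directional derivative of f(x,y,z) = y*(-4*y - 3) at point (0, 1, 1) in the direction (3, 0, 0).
0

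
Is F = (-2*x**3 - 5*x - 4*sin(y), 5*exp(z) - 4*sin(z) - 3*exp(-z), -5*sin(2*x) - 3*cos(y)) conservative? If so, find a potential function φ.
No, ∇×F = (-5*exp(z) + 3*sin(y) + 4*cos(z) - 3*exp(-z), 10*cos(2*x), 4*cos(y)) ≠ 0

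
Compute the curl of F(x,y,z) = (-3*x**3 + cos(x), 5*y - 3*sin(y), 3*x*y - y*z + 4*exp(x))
(3*x - z, -3*y - 4*exp(x), 0)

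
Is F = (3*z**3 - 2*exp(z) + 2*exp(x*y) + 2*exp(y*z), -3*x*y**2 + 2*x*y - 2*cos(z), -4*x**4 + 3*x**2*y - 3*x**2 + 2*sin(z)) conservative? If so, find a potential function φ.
No, ∇×F = (3*x**2 - 2*sin(z), 16*x**3 - 6*x*y + 6*x + 2*y*exp(y*z) + 9*z**2 - 2*exp(z), -2*x*exp(x*y) - 3*y**2 + 2*y - 2*z*exp(y*z)) ≠ 0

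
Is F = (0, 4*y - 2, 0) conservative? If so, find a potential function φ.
Yes, F is conservative. φ = 2*y*(y - 1)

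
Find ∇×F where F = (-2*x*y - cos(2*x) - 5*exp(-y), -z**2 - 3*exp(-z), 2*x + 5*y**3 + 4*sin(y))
(15*y**2 + 2*z + 4*cos(y) - 3*exp(-z), -2, 2*x - 5*exp(-y))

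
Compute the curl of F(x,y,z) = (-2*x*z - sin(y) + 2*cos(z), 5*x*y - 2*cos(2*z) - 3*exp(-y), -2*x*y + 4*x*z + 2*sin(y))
(-2*x - 4*sin(2*z) + 2*cos(y), -2*x + 2*y - 4*z - 2*sin(z), 5*y + cos(y))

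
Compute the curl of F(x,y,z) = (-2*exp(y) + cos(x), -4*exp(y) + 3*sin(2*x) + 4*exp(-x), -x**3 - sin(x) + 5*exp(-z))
(0, 3*x**2 + cos(x), 2*exp(y) + 6*cos(2*x) - 4*exp(-x))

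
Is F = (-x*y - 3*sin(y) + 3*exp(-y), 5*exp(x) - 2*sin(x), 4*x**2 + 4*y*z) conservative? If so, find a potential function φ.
No, ∇×F = (4*z, -8*x, x + 5*exp(x) - 2*cos(x) + 3*cos(y) + 3*exp(-y)) ≠ 0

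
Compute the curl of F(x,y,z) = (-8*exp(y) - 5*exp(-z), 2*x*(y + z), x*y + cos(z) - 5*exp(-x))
(-x, -y + 5*exp(-z) - 5*exp(-x), 2*y + 2*z + 8*exp(y))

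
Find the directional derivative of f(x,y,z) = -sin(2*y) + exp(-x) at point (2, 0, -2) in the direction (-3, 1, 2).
sqrt(14)*(3 - 2*exp(2))*exp(-2)/14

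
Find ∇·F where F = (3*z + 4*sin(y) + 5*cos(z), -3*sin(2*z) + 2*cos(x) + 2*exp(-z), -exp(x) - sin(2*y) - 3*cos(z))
3*sin(z)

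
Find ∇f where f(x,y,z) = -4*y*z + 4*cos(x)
(-4*sin(x), -4*z, -4*y)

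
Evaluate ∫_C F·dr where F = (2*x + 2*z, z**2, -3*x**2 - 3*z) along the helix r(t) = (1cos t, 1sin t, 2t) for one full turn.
6*pi*(3 - 4*pi)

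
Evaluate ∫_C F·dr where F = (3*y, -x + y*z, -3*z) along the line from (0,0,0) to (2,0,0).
0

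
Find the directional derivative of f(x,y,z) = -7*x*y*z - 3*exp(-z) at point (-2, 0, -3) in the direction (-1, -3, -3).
9*sqrt(19)*(14 - exp(3))/19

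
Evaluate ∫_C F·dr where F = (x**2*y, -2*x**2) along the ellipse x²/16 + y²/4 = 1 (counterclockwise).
-32*pi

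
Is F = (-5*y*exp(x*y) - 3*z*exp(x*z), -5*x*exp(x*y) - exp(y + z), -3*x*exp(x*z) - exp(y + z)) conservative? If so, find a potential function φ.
Yes, F is conservative. φ = -5*exp(x*y) - 3*exp(x*z) - exp(y + z)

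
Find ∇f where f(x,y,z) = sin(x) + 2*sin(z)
(cos(x), 0, 2*cos(z))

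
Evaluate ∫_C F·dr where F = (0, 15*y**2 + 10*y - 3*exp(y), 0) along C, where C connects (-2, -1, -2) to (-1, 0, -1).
-3 + 3*exp(-1)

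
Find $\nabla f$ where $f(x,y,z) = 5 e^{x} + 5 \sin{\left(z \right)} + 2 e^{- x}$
(5*exp(x) - 2*exp(-x), 0, 5*cos(z))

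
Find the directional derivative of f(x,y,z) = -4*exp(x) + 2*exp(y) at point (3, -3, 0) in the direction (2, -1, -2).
2*(-4*exp(6) - 1)*exp(-3)/3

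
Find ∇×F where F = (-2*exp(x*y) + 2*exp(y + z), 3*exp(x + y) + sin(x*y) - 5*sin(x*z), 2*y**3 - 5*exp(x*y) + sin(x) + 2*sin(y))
(-5*x*exp(x*y) + 5*x*cos(x*z) + 6*y**2 + 2*cos(y), 5*y*exp(x*y) + 2*exp(y + z) - cos(x), 2*x*exp(x*y) + y*cos(x*y) - 5*z*cos(x*z) + 3*exp(x + y) - 2*exp(y + z))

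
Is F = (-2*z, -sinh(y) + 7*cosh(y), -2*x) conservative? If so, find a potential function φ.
Yes, F is conservative. φ = -2*x*z + 7*sinh(y) - cosh(y)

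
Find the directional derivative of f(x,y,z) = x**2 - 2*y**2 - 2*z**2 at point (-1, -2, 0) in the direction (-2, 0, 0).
2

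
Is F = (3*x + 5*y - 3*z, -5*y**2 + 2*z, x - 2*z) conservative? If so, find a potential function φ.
No, ∇×F = (-2, -4, -5) ≠ 0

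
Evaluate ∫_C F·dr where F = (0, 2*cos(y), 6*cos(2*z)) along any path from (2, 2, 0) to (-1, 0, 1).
sin(2)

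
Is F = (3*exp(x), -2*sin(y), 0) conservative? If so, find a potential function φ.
Yes, F is conservative. φ = 3*exp(x) + 2*cos(y)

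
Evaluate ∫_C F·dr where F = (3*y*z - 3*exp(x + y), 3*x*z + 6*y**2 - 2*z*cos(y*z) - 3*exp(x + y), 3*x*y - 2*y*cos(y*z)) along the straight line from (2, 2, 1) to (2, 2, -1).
-24 + 4*sin(2)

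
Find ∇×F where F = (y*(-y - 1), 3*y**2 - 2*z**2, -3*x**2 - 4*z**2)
(4*z, 6*x, 2*y + 1)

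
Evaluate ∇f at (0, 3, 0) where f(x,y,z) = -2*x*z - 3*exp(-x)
(3, 0, 0)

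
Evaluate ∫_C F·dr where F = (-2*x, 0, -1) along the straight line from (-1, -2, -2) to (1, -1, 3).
-5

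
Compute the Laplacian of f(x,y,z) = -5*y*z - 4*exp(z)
-4*exp(z)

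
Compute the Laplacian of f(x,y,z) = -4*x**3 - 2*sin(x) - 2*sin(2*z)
-24*x + 2*sin(x) + 8*sin(2*z)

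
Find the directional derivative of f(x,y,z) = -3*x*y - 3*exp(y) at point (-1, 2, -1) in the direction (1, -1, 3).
3*sqrt(11)*(-3 + exp(2))/11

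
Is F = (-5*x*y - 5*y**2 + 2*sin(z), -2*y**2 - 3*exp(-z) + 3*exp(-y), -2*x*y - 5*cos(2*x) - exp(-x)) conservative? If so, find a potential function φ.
No, ∇×F = (-2*x - 3*exp(-z), 2*y - 10*sin(2*x) + 2*cos(z) - exp(-x), 5*x + 10*y) ≠ 0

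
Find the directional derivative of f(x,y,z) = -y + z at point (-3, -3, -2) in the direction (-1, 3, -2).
-5*sqrt(14)/14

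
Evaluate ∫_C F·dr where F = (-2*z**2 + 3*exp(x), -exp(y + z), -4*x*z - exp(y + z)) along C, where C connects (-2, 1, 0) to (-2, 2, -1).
4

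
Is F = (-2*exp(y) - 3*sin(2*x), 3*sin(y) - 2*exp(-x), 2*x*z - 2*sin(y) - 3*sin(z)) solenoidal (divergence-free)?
No, ∇·F = 2*x - 6*cos(2*x) + 3*cos(y) - 3*cos(z)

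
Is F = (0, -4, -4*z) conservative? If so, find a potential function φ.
Yes, F is conservative. φ = -4*y - 2*z**2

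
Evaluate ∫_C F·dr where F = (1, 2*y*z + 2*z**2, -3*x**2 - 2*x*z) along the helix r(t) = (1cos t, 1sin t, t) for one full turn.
4*pi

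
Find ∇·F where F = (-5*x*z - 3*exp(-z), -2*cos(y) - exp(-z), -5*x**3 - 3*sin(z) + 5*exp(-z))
-5*z + 2*sin(y) - 3*cos(z) - 5*exp(-z)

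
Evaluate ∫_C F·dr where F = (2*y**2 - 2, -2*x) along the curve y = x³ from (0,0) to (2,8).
60/7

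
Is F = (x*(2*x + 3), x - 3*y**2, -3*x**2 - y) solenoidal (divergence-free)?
No, ∇·F = 4*x - 6*y + 3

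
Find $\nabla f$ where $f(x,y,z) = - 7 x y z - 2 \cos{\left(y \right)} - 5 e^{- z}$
(-7*y*z, -7*x*z + 2*sin(y), -7*x*y + 5*exp(-z))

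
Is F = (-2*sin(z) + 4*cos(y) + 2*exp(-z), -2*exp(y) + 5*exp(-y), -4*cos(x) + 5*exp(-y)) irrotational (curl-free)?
No, ∇×F = (-5*exp(-y), -4*sin(x) - 2*cos(z) - 2*exp(-z), 4*sin(y))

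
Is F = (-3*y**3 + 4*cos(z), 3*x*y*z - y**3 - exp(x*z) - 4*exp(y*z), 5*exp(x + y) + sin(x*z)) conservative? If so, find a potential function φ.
No, ∇×F = (-3*x*y + x*exp(x*z) + 4*y*exp(y*z) + 5*exp(x + y), -z*cos(x*z) - 5*exp(x + y) - 4*sin(z), 9*y**2 + 3*y*z - z*exp(x*z)) ≠ 0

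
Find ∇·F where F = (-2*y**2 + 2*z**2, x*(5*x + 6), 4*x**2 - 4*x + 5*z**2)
10*z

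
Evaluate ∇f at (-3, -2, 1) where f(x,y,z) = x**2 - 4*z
(-6, 0, -4)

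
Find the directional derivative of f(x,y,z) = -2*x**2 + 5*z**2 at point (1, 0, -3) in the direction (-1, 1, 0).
2*sqrt(2)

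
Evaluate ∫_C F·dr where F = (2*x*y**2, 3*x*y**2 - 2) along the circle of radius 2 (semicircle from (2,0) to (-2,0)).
6*pi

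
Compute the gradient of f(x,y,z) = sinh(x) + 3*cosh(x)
(3*sinh(x) + cosh(x), 0, 0)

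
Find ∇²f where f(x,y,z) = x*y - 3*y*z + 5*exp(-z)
5*exp(-z)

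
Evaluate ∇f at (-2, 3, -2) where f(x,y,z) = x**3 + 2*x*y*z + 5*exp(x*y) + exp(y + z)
(15*exp(-6), -10*exp(-6) + E + 8, -12 + E)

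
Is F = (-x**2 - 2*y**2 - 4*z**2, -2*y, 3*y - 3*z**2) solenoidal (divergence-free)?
No, ∇·F = -2*x - 6*z - 2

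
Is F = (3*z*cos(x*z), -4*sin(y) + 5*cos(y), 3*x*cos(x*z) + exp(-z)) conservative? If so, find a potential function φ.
Yes, F is conservative. φ = 5*sin(y) + 3*sin(x*z) + 4*cos(y) - exp(-z)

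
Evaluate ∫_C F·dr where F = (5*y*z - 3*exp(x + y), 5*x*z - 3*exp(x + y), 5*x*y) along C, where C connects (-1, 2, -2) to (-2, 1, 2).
-40 + 6*sinh(1)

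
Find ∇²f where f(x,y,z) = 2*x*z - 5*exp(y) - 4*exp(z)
-5*exp(y) - 4*exp(z)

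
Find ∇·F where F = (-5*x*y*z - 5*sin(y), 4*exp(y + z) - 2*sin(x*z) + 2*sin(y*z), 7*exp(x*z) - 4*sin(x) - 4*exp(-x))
7*x*exp(x*z) - 5*y*z + 2*z*cos(y*z) + 4*exp(y + z)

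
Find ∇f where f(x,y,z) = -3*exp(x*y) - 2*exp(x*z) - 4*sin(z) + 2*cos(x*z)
(-3*y*exp(x*y) - 2*z*exp(x*z) - 2*z*sin(x*z), -3*x*exp(x*y), -2*x*exp(x*z) - 2*x*sin(x*z) - 4*cos(z))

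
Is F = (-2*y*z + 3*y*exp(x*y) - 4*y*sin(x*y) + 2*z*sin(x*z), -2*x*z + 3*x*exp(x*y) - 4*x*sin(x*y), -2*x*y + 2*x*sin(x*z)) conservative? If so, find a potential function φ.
Yes, F is conservative. φ = -2*x*y*z + 3*exp(x*y) + 4*cos(x*y) - 2*cos(x*z)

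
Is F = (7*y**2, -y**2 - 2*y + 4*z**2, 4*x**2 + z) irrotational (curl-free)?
No, ∇×F = (-8*z, -8*x, -14*y)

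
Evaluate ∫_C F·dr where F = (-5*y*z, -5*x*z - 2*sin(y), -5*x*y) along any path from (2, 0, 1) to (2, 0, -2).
0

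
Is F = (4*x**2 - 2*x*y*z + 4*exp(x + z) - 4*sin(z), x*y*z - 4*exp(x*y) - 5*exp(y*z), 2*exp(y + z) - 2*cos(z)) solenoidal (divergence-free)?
No, ∇·F = x*z - 4*x*exp(x*y) + 8*x - 2*y*z - 5*z*exp(y*z) + 4*exp(x + z) + 2*exp(y + z) + 2*sin(z)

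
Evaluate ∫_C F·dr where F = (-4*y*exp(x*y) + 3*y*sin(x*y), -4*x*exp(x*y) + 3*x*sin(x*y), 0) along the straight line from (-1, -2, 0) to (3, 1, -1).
-4*exp(3) + 3*cos(2) - 3*cos(3) + 4*exp(2)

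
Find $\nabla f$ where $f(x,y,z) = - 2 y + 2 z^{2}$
(0, -2, 4*z)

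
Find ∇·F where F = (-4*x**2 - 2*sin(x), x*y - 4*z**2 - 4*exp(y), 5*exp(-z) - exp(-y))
-7*x - 4*exp(y) - 2*cos(x) - 5*exp(-z)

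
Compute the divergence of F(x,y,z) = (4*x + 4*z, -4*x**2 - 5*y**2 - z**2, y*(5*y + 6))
4 - 10*y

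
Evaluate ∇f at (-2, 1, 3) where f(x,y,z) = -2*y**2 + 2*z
(0, -4, 2)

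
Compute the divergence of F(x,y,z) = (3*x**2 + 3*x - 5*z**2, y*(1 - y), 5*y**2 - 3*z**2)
6*x - 2*y - 6*z + 4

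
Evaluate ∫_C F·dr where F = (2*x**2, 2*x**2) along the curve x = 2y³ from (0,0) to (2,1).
136/21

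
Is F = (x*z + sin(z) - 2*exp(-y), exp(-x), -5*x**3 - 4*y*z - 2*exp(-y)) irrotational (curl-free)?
No, ∇×F = (-4*z + 2*exp(-y), 15*x**2 + x + cos(z), -2*exp(-y) - exp(-x))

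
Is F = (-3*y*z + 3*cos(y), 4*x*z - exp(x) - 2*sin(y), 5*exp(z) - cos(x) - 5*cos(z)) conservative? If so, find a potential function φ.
No, ∇×F = (-4*x, -3*y - sin(x), 7*z - exp(x) + 3*sin(y)) ≠ 0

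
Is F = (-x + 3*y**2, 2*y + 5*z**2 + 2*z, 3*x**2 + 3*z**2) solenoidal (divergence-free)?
No, ∇·F = 6*z + 1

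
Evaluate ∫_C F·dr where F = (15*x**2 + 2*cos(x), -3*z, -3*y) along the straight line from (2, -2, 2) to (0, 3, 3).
-79 - 2*sin(2)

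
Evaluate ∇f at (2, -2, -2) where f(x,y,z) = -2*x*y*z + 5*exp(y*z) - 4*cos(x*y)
(-8 + 8*sin(4), -10*exp(4) - 8*sin(4) + 8, 8 - 10*exp(4))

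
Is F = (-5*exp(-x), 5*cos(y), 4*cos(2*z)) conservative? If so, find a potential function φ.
Yes, F is conservative. φ = 5*sin(y) + 2*sin(2*z) + 5*exp(-x)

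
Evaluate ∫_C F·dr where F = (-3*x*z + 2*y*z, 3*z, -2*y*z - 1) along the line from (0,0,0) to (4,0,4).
-68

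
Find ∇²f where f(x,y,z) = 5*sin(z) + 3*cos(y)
-5*sin(z) - 3*cos(y)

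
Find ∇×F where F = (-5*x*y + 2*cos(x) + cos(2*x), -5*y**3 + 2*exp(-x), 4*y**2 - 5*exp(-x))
(8*y, -5*exp(-x), 5*x - 2*exp(-x))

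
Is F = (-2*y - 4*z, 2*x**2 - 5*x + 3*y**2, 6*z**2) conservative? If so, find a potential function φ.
No, ∇×F = (0, -4, 4*x - 3) ≠ 0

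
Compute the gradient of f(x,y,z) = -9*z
(0, 0, -9)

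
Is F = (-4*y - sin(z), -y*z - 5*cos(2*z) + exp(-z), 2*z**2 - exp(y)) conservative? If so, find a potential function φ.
No, ∇×F = (y - exp(y) - 10*sin(2*z) + exp(-z), -cos(z), 4) ≠ 0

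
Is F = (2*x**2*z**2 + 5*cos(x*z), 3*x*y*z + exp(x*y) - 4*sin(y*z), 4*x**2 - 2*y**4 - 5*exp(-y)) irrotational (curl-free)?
No, ∇×F = (-3*x*y - 8*y**3 + 4*y*cos(y*z) + 5*exp(-y), x*(4*x*z - 5*sin(x*z) - 8), y*(3*z + exp(x*y)))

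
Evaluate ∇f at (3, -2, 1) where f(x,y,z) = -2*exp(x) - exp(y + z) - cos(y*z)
(-2*exp(3), -sin(2) - exp(-1), -exp(-1) + 2*sin(2))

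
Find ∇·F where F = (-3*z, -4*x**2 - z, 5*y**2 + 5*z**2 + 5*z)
10*z + 5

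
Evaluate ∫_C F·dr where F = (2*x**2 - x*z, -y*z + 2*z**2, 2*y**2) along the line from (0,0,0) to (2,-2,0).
16/3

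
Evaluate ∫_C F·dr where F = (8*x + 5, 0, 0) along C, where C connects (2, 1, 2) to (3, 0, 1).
25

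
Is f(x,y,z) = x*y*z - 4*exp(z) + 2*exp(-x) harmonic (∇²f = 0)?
No, ∇²f = -4*exp(z) + 2*exp(-x)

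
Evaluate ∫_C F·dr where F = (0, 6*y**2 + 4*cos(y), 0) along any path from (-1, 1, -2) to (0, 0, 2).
-4*sin(1) - 2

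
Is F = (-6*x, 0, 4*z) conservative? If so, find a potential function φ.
Yes, F is conservative. φ = -3*x**2 + 2*z**2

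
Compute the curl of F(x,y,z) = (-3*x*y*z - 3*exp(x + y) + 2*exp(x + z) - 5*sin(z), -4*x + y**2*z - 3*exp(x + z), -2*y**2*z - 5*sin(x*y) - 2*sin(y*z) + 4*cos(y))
(-5*x*cos(x*y) - y**2 - 4*y*z - 2*z*cos(y*z) + 3*exp(x + z) - 4*sin(y), -3*x*y + 5*y*cos(x*y) + 2*exp(x + z) - 5*cos(z), 3*x*z + 3*exp(x + y) - 3*exp(x + z) - 4)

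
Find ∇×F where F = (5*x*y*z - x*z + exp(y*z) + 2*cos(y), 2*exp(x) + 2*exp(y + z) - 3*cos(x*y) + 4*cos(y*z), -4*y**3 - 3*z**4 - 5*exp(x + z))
(-12*y**2 + 4*y*sin(y*z) - 2*exp(y + z), 5*x*y - x + y*exp(y*z) + 5*exp(x + z), -5*x*z + 3*y*sin(x*y) - z*exp(y*z) + 2*exp(x) + 2*sin(y))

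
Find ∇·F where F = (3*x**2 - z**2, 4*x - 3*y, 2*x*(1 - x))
6*x - 3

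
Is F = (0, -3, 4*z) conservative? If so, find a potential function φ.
Yes, F is conservative. φ = -3*y + 2*z**2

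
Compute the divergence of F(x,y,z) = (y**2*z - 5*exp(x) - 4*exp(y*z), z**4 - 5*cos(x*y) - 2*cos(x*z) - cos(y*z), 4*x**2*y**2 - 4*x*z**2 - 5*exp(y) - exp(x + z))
-8*x*z + 5*x*sin(x*y) + z*sin(y*z) - 5*exp(x) - exp(x + z)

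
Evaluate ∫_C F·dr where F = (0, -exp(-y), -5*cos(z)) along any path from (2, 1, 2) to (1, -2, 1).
-5*sin(1) - exp(-1) + 5*sin(2) + exp(2)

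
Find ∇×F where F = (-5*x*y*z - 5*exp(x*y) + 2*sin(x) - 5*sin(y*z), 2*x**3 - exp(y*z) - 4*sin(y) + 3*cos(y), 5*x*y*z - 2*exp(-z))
(5*x*z + y*exp(y*z), -5*y*(x + z + cos(y*z)), 6*x**2 + 5*x*z + 5*x*exp(x*y) + 5*z*cos(y*z))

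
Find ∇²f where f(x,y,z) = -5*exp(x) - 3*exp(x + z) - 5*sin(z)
-5*exp(x) - 6*exp(x + z) + 5*sin(z)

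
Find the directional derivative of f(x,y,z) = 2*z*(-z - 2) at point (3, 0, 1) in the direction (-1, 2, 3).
-12*sqrt(14)/7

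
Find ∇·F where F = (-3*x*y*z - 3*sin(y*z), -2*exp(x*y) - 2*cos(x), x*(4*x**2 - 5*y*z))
-5*x*y - 2*x*exp(x*y) - 3*y*z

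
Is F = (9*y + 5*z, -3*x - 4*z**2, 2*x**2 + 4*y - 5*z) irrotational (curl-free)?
No, ∇×F = (8*z + 4, 5 - 4*x, -12)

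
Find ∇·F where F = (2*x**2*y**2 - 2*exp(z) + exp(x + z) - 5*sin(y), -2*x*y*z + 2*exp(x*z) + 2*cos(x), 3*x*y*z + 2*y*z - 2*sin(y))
4*x*y**2 + 3*x*y - 2*x*z + 2*y + exp(x + z)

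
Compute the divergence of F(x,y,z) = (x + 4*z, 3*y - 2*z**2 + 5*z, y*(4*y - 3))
4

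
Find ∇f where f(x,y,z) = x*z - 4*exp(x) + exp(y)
(z - 4*exp(x), exp(y), x)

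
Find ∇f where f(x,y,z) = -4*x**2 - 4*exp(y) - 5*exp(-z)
(-8*x, -4*exp(y), 5*exp(-z))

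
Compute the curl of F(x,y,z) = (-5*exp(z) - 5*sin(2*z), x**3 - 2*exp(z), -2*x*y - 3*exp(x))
(-2*x + 2*exp(z), 2*y + 3*exp(x) - 5*exp(z) - 10*cos(2*z), 3*x**2)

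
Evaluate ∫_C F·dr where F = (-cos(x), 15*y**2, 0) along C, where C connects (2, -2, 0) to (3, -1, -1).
-sin(3) + sin(2) + 35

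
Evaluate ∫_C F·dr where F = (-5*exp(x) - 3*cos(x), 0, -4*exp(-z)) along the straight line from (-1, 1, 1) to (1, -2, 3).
-5*E - 6*sin(1) + 4*exp(-3) + exp(-1)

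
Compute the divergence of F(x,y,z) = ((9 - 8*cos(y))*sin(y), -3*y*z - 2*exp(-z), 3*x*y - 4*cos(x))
-3*z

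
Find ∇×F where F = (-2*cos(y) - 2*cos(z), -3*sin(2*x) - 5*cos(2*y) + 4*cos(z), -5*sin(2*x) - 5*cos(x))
(4*sin(z), -5*sin(x) + 2*sin(z) + 10*cos(2*x), -2*sin(y) - 6*cos(2*x))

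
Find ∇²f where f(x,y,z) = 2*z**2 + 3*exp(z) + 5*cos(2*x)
3*exp(z) - 20*cos(2*x) + 4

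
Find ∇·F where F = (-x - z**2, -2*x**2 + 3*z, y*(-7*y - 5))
-1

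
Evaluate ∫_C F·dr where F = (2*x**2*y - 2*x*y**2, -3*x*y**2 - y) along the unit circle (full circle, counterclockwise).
-5*pi/4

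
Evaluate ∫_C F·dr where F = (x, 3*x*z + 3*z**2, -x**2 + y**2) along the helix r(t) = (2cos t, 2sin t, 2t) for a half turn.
6*pi*(-8 + pi)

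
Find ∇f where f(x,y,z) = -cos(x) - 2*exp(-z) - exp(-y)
(sin(x), exp(-y), 2*exp(-z))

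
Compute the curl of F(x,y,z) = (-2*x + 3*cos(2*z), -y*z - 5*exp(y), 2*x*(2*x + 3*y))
(6*x + y, -8*x - 6*y - 6*sin(2*z), 0)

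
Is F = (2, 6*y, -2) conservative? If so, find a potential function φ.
Yes, F is conservative. φ = 2*x + 3*y**2 - 2*z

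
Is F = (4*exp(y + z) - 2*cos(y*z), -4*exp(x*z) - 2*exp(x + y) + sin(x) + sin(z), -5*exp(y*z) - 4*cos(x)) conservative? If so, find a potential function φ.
No, ∇×F = (4*x*exp(x*z) - 5*z*exp(y*z) - cos(z), 2*y*sin(y*z) + 4*exp(y + z) - 4*sin(x), -4*z*exp(x*z) - 2*z*sin(y*z) - 2*exp(x + y) - 4*exp(y + z) + cos(x)) ≠ 0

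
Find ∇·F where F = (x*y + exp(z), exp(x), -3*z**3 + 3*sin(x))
y - 9*z**2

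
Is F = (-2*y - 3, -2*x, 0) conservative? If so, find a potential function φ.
Yes, F is conservative. φ = x*(-2*y - 3)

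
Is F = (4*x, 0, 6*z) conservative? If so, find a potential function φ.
Yes, F is conservative. φ = 2*x**2 + 3*z**2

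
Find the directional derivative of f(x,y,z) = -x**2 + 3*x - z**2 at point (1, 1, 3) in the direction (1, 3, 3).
-17*sqrt(19)/19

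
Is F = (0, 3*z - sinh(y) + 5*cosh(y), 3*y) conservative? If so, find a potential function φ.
Yes, F is conservative. φ = 3*y*z + 5*sinh(y) - cosh(y)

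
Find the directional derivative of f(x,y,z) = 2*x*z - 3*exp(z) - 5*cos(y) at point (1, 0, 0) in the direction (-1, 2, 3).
-3*sqrt(14)/14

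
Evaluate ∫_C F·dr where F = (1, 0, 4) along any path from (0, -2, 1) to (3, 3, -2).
-9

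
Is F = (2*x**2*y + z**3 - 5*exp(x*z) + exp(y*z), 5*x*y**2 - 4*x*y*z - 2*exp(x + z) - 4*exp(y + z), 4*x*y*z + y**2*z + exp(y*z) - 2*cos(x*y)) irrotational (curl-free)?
No, ∇×F = (4*x*y + 4*x*z + 2*x*sin(x*y) + 2*y*z + z*exp(y*z) + 2*exp(x + z) + 4*exp(y + z), -5*x*exp(x*z) - 4*y*z + y*exp(y*z) - 2*y*sin(x*y) + 3*z**2, -2*x**2 + 5*y**2 - 4*y*z - z*exp(y*z) - 2*exp(x + z))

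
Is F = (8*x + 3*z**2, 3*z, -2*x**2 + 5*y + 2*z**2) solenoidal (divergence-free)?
No, ∇·F = 4*z + 8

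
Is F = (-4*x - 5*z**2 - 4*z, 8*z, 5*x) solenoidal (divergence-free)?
No, ∇·F = -4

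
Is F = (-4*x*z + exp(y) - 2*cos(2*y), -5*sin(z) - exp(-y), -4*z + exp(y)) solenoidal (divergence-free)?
No, ∇·F = -4*z - 4 + exp(-y)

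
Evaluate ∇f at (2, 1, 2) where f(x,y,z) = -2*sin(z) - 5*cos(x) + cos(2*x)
((5 - 4*cos(2))*sin(2), 0, -2*cos(2))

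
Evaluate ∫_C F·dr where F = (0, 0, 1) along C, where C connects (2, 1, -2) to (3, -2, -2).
0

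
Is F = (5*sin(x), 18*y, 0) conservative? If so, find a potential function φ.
Yes, F is conservative. φ = 9*y**2 - 5*cos(x)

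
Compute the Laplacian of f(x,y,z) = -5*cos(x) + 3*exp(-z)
5*cos(x) + 3*exp(-z)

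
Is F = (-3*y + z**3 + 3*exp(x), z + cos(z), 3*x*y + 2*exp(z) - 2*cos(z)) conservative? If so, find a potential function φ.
No, ∇×F = (3*x + sin(z) - 1, -3*y + 3*z**2, 3) ≠ 0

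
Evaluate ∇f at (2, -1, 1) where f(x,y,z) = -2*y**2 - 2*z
(0, 4, -2)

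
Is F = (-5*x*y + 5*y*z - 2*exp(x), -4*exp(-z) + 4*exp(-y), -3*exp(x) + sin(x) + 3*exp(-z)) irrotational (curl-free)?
No, ∇×F = (-4*exp(-z), 5*y + 3*exp(x) - cos(x), 5*x - 5*z)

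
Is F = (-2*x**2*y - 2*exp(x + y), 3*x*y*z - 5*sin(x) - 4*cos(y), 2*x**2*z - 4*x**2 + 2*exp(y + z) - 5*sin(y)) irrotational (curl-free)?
No, ∇×F = (-3*x*y + 2*exp(y + z) - 5*cos(y), 4*x*(2 - z), 2*x**2 + 3*y*z + 2*exp(x + y) - 5*cos(x))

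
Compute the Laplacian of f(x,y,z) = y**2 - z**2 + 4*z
0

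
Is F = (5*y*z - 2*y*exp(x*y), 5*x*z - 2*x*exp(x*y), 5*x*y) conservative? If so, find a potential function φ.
Yes, F is conservative. φ = 5*x*y*z - 2*exp(x*y)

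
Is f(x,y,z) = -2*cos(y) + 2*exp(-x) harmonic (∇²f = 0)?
No, ∇²f = 2*cos(y) + 2*exp(-x)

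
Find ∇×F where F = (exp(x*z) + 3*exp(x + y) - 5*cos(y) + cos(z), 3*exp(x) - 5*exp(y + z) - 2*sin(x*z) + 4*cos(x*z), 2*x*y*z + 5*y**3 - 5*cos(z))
(2*x*z + 4*x*sin(x*z) + 2*x*cos(x*z) + 15*y**2 + 5*exp(y + z), x*exp(x*z) - 2*y*z - sin(z), -4*z*sin(x*z) - 2*z*cos(x*z) + 3*exp(x) - 3*exp(x + y) - 5*sin(y))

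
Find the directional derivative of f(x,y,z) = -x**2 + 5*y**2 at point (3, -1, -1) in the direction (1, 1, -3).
-16*sqrt(11)/11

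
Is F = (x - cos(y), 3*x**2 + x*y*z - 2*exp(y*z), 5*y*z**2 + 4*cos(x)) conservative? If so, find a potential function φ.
No, ∇×F = (-x*y + 2*y*exp(y*z) + 5*z**2, 4*sin(x), 6*x + y*z - sin(y)) ≠ 0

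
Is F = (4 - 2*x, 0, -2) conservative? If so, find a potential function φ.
Yes, F is conservative. φ = -x**2 + 4*x - 2*z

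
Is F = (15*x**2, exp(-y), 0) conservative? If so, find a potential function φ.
Yes, F is conservative. φ = 5*x**3 - exp(-y)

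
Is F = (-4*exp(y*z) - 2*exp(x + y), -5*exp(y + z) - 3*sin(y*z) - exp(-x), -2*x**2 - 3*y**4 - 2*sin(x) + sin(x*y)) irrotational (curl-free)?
No, ∇×F = (x*cos(x*y) - 12*y**3 + 3*y*cos(y*z) + 5*exp(y + z), 4*x - 4*y*exp(y*z) - y*cos(x*y) + 2*cos(x), 4*z*exp(y*z) + 2*exp(x + y) + exp(-x))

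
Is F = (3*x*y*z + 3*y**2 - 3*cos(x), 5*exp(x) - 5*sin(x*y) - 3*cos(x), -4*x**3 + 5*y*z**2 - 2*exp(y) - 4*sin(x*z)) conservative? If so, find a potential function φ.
No, ∇×F = (5*z**2 - 2*exp(y), 12*x**2 + 3*x*y + 4*z*cos(x*z), -3*x*z - 5*y*cos(x*y) - 6*y + 5*exp(x) + 3*sin(x)) ≠ 0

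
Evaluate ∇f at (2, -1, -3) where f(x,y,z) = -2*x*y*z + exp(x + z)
(-6 + exp(-1), 12, exp(-1) + 4)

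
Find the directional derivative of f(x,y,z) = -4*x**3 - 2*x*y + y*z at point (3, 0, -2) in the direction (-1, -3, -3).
132*sqrt(19)/19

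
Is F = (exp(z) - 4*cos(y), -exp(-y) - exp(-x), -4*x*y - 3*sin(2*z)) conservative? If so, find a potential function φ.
No, ∇×F = (-4*x, 4*y + exp(z), -4*sin(y) + exp(-x)) ≠ 0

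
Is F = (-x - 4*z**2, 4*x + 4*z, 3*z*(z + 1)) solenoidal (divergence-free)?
No, ∇·F = 6*z + 2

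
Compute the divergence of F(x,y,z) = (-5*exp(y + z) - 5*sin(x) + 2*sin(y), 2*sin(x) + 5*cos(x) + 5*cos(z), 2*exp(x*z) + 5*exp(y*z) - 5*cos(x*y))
2*x*exp(x*z) + 5*y*exp(y*z) - 5*cos(x)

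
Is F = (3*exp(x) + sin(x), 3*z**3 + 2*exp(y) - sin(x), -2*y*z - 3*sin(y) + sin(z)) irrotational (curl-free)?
No, ∇×F = (-9*z**2 - 2*z - 3*cos(y), 0, -cos(x))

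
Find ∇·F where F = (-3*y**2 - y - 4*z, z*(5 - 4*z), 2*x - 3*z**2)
-6*z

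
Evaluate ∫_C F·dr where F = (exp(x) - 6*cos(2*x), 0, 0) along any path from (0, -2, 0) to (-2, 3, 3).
3*sin(4) - 1 + exp(-2)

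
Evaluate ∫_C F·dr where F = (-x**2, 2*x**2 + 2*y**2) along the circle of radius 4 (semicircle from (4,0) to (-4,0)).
128/3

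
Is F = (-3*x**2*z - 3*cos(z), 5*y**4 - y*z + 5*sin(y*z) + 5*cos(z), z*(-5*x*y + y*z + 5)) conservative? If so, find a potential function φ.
No, ∇×F = (-5*y*cos(y*z) + y - z*(5*x - z) + 5*sin(z), -3*x**2 + 5*y*z + 3*sin(z), 0) ≠ 0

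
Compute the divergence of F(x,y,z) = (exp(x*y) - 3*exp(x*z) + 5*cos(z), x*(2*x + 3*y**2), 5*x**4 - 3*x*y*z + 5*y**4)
3*x*y + y*exp(x*y) - 3*z*exp(x*z)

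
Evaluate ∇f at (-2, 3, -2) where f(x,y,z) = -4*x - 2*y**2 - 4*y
(-4, -16, 0)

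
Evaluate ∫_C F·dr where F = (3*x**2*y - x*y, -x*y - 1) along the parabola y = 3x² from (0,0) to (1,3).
-111/20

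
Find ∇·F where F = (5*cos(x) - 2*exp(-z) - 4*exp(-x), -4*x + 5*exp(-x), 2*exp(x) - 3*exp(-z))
-5*sin(x) + 3*exp(-z) + 4*exp(-x)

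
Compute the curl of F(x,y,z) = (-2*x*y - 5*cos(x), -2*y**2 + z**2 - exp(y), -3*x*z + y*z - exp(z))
(-z, 3*z, 2*x)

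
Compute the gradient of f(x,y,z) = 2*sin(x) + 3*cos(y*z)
(2*cos(x), -3*z*sin(y*z), -3*y*sin(y*z))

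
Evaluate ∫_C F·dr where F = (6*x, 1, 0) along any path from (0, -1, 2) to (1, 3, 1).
7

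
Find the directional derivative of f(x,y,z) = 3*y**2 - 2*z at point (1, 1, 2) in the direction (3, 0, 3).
-sqrt(2)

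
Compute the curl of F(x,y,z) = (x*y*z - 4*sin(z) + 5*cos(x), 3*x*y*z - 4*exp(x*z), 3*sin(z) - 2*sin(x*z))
(x*(-3*y + 4*exp(x*z)), x*y + 2*z*cos(x*z) - 4*cos(z), z*(-x + 3*y - 4*exp(x*z)))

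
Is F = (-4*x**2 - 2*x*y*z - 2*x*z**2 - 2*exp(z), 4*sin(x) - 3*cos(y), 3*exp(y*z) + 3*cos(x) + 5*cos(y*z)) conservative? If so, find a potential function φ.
No, ∇×F = (z*(3*exp(y*z) - 5*sin(y*z)), -2*x*y - 4*x*z - 2*exp(z) + 3*sin(x), 2*x*z + 4*cos(x)) ≠ 0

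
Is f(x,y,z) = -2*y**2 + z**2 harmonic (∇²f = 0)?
No, ∇²f = -2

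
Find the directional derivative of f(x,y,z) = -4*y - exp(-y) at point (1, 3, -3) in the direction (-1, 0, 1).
0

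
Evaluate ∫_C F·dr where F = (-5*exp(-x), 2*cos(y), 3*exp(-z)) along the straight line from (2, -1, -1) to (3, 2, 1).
-3*exp(-1) - 5*exp(-2) + 5*exp(-3) + 2*sin(1) + 2*sin(2) + 3*E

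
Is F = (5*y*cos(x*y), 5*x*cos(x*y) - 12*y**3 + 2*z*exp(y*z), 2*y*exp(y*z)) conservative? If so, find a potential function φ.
Yes, F is conservative. φ = -3*y**4 + 2*exp(y*z) + 5*sin(x*y)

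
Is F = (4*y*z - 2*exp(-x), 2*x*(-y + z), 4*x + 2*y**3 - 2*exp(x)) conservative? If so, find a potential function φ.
No, ∇×F = (-2*x + 6*y**2, 4*y + 2*exp(x) - 4, -2*y - 2*z) ≠ 0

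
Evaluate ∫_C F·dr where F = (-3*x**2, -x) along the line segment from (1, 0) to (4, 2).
-68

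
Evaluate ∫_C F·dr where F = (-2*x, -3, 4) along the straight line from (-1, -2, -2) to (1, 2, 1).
0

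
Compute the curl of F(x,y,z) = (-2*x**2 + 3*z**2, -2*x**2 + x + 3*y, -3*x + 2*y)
(2, 6*z + 3, 1 - 4*x)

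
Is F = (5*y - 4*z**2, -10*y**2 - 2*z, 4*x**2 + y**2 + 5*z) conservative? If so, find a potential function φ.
No, ∇×F = (2*y + 2, -8*x - 8*z, -5) ≠ 0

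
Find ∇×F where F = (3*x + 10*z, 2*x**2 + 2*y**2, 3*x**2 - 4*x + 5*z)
(0, 14 - 6*x, 4*x)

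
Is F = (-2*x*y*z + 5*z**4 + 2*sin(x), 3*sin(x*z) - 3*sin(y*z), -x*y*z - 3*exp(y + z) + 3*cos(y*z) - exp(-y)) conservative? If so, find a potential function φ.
No, ∇×F = (-x*z - 3*x*cos(x*z) + 3*y*cos(y*z) - 3*z*sin(y*z) - 3*exp(y + z) + exp(-y), -2*x*y + y*z + 20*z**3, z*(2*x + 3*cos(x*z))) ≠ 0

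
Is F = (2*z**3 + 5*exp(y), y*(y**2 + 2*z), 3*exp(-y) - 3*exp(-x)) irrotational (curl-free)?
No, ∇×F = (-2*y - 3*exp(-y), 6*z**2 - 3*exp(-x), -5*exp(y))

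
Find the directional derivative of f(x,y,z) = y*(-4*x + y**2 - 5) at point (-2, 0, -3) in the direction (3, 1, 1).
3*sqrt(11)/11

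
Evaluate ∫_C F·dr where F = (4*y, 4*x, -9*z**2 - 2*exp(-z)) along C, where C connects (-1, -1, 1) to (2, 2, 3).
-66 - 2*exp(-1) + 2*exp(-3)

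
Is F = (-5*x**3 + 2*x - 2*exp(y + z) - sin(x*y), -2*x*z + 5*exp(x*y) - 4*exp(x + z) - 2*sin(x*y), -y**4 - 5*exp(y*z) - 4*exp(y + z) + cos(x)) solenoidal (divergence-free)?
No, ∇·F = -15*x**2 + 5*x*exp(x*y) - 2*x*cos(x*y) - 5*y*exp(y*z) - y*cos(x*y) - 4*exp(y + z) + 2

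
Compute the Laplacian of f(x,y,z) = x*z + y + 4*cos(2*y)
-16*cos(2*y)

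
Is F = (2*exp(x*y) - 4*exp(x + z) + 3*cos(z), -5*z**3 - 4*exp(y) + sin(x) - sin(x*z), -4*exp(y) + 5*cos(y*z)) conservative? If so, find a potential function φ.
No, ∇×F = (x*cos(x*z) + 15*z**2 - 5*z*sin(y*z) - 4*exp(y), -4*exp(x + z) - 3*sin(z), -2*x*exp(x*y) - z*cos(x*z) + cos(x)) ≠ 0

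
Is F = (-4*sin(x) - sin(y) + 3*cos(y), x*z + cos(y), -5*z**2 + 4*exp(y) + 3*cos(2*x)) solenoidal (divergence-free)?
No, ∇·F = -10*z - sin(y) - 4*cos(x)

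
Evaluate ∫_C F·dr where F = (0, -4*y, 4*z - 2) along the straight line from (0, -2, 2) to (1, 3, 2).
-10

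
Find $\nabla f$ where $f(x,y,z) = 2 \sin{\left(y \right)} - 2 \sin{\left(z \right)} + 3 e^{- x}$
(-3*exp(-x), 2*cos(y), -2*cos(z))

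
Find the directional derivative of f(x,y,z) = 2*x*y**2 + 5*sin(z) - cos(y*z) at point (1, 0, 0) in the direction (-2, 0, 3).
15*sqrt(13)/13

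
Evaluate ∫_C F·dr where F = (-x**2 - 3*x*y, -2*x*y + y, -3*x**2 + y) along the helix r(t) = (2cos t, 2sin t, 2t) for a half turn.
8/3 - 12*pi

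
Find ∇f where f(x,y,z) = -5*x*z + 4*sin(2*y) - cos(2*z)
(-5*z, 8*cos(2*y), -5*x + 2*sin(2*z))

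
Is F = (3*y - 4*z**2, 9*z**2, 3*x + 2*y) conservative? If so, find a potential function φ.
No, ∇×F = (2 - 18*z, -8*z - 3, -3) ≠ 0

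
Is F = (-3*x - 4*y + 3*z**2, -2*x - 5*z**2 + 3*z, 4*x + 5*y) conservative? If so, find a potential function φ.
No, ∇×F = (10*z + 2, 6*z - 4, 2) ≠ 0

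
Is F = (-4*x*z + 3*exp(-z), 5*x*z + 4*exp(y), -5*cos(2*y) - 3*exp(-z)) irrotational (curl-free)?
No, ∇×F = (-5*x + 10*sin(2*y), -4*x - 3*exp(-z), 5*z)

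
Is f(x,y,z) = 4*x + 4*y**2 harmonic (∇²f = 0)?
No, ∇²f = 8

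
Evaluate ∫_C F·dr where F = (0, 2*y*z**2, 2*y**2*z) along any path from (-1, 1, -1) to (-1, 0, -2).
-1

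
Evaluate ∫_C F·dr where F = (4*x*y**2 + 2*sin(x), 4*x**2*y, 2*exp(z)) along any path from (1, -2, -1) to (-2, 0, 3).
2*(-1 + E*(-4 - cos(2) + cos(1) + exp(3)))*exp(-1)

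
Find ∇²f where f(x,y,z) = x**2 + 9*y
2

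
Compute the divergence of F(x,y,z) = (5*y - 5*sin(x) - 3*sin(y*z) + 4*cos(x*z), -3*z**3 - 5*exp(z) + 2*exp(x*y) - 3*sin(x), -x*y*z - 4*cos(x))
-x*y + 2*x*exp(x*y) - 4*z*sin(x*z) - 5*cos(x)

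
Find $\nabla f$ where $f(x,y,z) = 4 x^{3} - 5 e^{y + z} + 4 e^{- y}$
(12*x**2, (-5*exp(2*y + z) - 4)*exp(-y), -5*exp(y + z))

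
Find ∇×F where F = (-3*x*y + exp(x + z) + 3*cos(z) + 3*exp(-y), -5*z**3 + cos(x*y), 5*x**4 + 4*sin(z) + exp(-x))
(15*z**2, -20*x**3 + exp(x + z) - 3*sin(z) + exp(-x), 3*x - y*sin(x*y) + 3*exp(-y))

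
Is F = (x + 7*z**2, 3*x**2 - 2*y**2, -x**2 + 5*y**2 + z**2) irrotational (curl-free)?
No, ∇×F = (10*y, 2*x + 14*z, 6*x)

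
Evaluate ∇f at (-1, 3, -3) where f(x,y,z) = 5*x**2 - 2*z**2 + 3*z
(-10, 0, 15)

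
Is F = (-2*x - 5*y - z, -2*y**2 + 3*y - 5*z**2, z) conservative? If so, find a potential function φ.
No, ∇×F = (10*z, -1, 5) ≠ 0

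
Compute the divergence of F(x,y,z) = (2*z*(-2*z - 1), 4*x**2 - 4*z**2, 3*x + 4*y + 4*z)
4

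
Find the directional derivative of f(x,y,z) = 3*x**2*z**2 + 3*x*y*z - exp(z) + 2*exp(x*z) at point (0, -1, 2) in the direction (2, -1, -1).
sqrt(6)*(-4 + exp(2))/6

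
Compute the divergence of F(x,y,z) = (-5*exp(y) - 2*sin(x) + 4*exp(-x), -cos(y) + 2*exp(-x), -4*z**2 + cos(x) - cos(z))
-8*z + sin(y) + sin(z) - 2*cos(x) - 4*exp(-x)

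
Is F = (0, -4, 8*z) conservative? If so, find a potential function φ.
Yes, F is conservative. φ = -4*y + 4*z**2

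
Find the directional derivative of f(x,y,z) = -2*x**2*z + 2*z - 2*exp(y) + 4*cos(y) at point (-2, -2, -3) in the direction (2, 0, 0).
-24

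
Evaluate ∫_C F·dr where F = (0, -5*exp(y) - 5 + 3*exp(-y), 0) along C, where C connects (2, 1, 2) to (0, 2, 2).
-5*exp(2) - 5 - 3*exp(-2) + 3*exp(-1) + 5*E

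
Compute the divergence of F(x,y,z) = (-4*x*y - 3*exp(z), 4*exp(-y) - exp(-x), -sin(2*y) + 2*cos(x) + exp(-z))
-4*y - exp(-z) - 4*exp(-y)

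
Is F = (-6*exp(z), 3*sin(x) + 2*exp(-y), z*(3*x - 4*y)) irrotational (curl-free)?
No, ∇×F = (-4*z, -3*z - 6*exp(z), 3*cos(x))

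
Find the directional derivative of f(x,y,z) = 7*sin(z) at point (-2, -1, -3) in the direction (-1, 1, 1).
7*sqrt(3)*cos(3)/3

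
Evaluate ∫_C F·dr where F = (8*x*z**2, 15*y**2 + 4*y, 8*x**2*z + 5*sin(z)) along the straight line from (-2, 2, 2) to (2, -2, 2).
-80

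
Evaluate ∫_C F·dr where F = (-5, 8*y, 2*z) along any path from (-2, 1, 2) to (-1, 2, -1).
4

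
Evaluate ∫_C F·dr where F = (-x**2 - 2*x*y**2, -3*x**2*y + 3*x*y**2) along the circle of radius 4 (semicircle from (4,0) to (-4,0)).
128/3 + 96*pi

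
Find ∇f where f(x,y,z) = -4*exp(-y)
(0, 4*exp(-y), 0)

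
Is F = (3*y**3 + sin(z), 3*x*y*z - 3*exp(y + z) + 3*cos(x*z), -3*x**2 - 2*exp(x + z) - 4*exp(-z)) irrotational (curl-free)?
No, ∇×F = (-3*x*y + 3*x*sin(x*z) + 3*exp(y + z), 6*x + 2*exp(x + z) + cos(z), -9*y**2 + 3*y*z - 3*z*sin(x*z))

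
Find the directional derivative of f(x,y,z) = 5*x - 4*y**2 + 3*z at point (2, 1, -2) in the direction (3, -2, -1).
2*sqrt(14)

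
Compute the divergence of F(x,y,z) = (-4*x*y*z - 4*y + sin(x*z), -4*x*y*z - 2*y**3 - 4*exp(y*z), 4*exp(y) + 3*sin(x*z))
-4*x*z + 3*x*cos(x*z) - 6*y**2 - 4*y*z - 4*z*exp(y*z) + z*cos(x*z)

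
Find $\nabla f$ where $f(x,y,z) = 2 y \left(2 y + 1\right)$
(0, 8*y + 2, 0)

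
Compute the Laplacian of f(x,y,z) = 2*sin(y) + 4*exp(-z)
-2*sin(y) + 4*exp(-z)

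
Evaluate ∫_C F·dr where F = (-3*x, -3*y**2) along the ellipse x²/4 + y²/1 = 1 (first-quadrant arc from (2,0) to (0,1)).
5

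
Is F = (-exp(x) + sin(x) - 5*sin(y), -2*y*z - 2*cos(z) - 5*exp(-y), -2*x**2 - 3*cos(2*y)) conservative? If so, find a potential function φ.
No, ∇×F = (2*y + 6*sin(2*y) - 2*sin(z), 4*x, 5*cos(y)) ≠ 0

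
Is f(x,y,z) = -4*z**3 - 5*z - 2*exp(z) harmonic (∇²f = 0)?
No, ∇²f = -24*z - 2*exp(z)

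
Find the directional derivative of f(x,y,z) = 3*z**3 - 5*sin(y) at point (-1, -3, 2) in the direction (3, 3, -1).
-3*sqrt(19)*(5*cos(3) + 12)/19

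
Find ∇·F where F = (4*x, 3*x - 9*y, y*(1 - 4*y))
-5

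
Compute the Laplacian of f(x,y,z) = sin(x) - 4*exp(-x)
-sin(x) - 4*exp(-x)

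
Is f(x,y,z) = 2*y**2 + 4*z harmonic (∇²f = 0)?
No, ∇²f = 4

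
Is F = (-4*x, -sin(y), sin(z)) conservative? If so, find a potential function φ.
Yes, F is conservative. φ = -2*x**2 + cos(y) - cos(z)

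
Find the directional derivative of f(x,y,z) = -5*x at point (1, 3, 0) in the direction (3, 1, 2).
-15*sqrt(14)/14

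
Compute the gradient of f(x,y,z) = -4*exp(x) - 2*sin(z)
(-4*exp(x), 0, -2*cos(z))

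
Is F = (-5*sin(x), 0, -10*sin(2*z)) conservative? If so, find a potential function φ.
Yes, F is conservative. φ = 5*cos(x) + 5*cos(2*z)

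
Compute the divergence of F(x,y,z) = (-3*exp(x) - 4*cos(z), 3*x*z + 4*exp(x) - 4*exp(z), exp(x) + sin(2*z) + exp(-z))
-3*exp(x) + 2*cos(2*z) - exp(-z)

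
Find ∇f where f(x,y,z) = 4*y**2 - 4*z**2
(0, 8*y, -8*z)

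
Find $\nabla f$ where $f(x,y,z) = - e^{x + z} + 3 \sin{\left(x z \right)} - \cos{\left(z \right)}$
(3*z*cos(x*z) - exp(x + z), 0, 3*x*cos(x*z) - exp(x + z) + sin(z))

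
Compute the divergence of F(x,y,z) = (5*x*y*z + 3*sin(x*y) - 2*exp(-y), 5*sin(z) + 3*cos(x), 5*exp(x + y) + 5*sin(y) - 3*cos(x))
y*(5*z + 3*cos(x*y))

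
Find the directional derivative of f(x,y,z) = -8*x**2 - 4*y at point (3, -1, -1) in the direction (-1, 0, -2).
48*sqrt(5)/5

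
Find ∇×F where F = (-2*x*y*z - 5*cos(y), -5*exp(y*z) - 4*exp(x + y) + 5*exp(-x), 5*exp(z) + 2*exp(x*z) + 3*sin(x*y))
(3*x*cos(x*y) + 5*y*exp(y*z), -2*x*y - 3*y*cos(x*y) - 2*z*exp(x*z), 2*x*z - 4*exp(x + y) - 5*sin(y) - 5*exp(-x))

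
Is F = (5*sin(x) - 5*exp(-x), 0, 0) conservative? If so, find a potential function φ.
Yes, F is conservative. φ = -5*cos(x) + 5*exp(-x)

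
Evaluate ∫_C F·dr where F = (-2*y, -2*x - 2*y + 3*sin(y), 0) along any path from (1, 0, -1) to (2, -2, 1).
7 - 3*cos(2)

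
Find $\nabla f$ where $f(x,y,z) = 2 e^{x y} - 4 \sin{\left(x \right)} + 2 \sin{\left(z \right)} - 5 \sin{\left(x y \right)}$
(2*y*exp(x*y) - 5*y*cos(x*y) - 4*cos(x), x*(2*exp(x*y) - 5*cos(x*y)), 2*cos(z))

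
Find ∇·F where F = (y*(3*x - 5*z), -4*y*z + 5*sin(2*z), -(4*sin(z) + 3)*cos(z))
3*y - 4*z + 3*sin(z) - 4*cos(2*z)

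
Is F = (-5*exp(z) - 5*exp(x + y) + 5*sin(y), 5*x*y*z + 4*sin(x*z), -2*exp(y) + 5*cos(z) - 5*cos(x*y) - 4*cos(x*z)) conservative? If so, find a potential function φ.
No, ∇×F = (-5*x*y + 5*x*sin(x*y) - 4*x*cos(x*z) - 2*exp(y), -5*y*sin(x*y) - 4*z*sin(x*z) - 5*exp(z), 5*y*z + 4*z*cos(x*z) + 5*exp(x + y) - 5*cos(y)) ≠ 0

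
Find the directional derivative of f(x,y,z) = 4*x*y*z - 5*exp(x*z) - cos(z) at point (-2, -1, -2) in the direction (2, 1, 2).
-2*sin(2)/3 + 16 + 40*exp(4)/3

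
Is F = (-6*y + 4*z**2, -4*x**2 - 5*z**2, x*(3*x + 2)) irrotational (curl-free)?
No, ∇×F = (10*z, -6*x + 8*z - 2, 6 - 8*x)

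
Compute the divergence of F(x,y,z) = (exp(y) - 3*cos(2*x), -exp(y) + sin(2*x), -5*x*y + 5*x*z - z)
5*x - exp(y) + 6*sin(2*x) - 1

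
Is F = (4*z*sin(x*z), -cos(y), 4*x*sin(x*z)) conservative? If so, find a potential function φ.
Yes, F is conservative. φ = -sin(y) - 4*cos(x*z)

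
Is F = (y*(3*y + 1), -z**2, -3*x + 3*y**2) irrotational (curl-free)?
No, ∇×F = (6*y + 2*z, 3, -6*y - 1)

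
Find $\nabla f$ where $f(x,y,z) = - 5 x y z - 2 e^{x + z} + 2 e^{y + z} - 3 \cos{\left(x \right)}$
(-5*y*z - 2*exp(x + z) + 3*sin(x), -5*x*z + 2*exp(y + z), -5*x*y - 2*exp(x + z) + 2*exp(y + z))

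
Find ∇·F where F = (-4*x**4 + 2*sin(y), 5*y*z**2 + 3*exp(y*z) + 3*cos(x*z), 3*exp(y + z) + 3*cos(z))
-16*x**3 + 5*z**2 + 3*z*exp(y*z) + 3*exp(y + z) - 3*sin(z)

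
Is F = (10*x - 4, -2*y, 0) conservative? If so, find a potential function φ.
Yes, F is conservative. φ = 5*x**2 - 4*x - y**2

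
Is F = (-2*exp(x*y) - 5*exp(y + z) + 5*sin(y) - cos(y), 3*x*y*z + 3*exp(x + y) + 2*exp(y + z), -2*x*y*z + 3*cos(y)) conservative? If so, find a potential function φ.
No, ∇×F = (-3*x*y - 2*x*z - 2*exp(y + z) - 3*sin(y), 2*y*z - 5*exp(y + z), 2*x*exp(x*y) + 3*y*z + 3*exp(x + y) + 5*exp(y + z) - sin(y) - 5*cos(y)) ≠ 0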